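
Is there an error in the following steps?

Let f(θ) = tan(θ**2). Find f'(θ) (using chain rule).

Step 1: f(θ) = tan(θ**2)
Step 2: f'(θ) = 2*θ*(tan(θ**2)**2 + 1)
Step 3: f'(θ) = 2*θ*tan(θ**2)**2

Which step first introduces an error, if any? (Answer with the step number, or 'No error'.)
Step 3

Step 3 is incorrect due to a dropped term.
The step shows: 2*θ*tan(θ**2)**2
The correct value should be: 2*θ*tan(θ**2)**2 + 2*θ

Explanation: A term was dropped: the term 2*θ was incorrectly omitted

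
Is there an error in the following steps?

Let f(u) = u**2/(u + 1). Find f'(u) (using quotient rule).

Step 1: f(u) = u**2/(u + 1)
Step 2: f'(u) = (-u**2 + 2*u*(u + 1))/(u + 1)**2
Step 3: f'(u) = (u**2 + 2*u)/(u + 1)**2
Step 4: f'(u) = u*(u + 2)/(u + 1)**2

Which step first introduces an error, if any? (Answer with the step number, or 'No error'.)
No error

All steps in this derivation are correct.
The final answer f'(u) = u*(u + 2)/(u + 1)**2 is valid.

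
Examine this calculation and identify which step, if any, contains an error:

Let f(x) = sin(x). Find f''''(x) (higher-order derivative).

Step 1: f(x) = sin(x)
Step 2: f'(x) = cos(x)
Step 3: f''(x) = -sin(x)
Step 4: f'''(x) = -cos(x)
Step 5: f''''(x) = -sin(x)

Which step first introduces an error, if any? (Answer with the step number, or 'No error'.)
Step 5

Step 5 is incorrect due to a sign flip.
The step shows: -sin(x)
The correct value should be: sin(x)

Explanation: The sign of the whole expression was flipped: the term sin(x) was incorrectly written as -sin(x)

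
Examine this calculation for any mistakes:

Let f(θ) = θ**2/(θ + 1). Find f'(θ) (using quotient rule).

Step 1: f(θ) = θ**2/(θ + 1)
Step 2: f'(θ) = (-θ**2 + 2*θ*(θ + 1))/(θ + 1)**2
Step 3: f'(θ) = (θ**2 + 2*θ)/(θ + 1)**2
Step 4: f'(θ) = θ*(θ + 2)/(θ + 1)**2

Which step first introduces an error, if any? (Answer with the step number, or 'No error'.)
No error

All steps in this derivation are correct.
The final answer f'(θ) = θ*(θ + 2)/(θ + 1)**2 is valid.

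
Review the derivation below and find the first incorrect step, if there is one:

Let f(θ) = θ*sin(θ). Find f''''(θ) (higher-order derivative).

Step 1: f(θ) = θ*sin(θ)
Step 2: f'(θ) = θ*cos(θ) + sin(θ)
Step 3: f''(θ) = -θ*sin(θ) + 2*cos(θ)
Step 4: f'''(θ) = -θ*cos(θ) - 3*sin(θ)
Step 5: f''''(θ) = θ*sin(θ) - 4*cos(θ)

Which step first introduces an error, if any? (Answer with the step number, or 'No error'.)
No error

All steps in this derivation are correct.
The final answer f''''(θ) = θ*sin(θ) - 4*cos(θ) is valid.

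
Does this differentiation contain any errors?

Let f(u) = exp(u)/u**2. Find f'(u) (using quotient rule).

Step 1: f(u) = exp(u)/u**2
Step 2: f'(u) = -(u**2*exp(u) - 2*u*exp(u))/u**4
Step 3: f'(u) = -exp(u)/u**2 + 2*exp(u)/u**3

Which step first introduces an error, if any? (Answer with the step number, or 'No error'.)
Step 2

Step 2 is incorrect due to a sign flip.
The step shows: -(u**2*exp(u) - 2*u*exp(u))/u**4
The correct value should be: (u**2*exp(u) - 2*u*exp(u))/u**4

Explanation: The sign of the whole expression was flipped: the term (u**2*exp(u) - 2*u*exp(u))/u**4 was incorrectly written as -(u**2*exp(u) - 2*u*exp(u))/u**4
The later steps are derived from this incorrect expression, so the error originates in Step 2.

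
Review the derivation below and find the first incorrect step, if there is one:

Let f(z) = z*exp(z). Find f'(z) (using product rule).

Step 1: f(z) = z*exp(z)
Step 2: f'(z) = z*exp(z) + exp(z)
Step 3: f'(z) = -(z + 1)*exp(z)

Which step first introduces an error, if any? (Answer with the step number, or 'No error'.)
Step 3

Step 3 is incorrect due to a sign flip.
The step shows: -(z + 1)*exp(z)
The correct value should be: (z + 1)*exp(z)

Explanation: The sign of the whole expression was flipped: the term (z + 1)*exp(z) was incorrectly written as -(z + 1)*exp(z)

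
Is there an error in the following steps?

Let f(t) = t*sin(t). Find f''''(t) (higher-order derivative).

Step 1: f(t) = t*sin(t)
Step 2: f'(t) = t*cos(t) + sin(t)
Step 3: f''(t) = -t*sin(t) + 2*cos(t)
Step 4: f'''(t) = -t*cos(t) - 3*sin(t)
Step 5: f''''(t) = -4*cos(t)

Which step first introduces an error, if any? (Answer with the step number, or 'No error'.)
Step 5

Step 5 is incorrect due to a dropped term.
The step shows: -4*cos(t)
The correct value should be: t*sin(t) - 4*cos(t)

Explanation: A term was dropped: the term t*sin(t) was incorrectly omitted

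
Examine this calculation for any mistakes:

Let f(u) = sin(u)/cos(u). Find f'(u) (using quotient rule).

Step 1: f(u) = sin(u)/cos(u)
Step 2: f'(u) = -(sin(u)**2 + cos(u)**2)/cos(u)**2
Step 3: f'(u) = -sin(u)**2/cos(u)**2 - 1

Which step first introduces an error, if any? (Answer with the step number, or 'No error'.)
Step 2

Step 2 is incorrect due to a sign flip.
The step shows: -(sin(u)**2 + cos(u)**2)/cos(u)**2
The correct value should be: (sin(u)**2 + cos(u)**2)/cos(u)**2

Explanation: The sign of the whole expression was flipped: the term (sin(u)**2 + cos(u)**2)/cos(u)**2 was incorrectly written as -(sin(u)**2 + cos(u)**2)/cos(u)**2
The later steps are derived from this incorrect expression, so the error originates in Step 2.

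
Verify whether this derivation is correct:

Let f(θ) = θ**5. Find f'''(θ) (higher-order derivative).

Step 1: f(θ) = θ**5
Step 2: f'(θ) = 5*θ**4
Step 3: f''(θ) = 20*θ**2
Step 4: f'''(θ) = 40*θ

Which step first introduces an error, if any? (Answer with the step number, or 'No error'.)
Step 3

Step 3 is incorrect due to a wrong exponent.
The step shows: 20*θ**2
The correct value should be: 20*θ**3

Explanation: The exponent 3 on θ was incorrectly written as 2: the term 20*θ**3 was incorrectly written as 20*θ**2
The later steps are derived from this incorrect expression, so the error originates in Step 3.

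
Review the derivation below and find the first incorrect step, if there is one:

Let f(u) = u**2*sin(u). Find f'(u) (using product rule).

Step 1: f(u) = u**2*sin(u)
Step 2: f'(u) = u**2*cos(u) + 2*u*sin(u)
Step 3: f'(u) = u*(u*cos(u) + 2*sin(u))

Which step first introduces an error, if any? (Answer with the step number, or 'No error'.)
No error

All steps in this derivation are correct.
The final answer f'(u) = u*(u*cos(u) + 2*sin(u)) is valid.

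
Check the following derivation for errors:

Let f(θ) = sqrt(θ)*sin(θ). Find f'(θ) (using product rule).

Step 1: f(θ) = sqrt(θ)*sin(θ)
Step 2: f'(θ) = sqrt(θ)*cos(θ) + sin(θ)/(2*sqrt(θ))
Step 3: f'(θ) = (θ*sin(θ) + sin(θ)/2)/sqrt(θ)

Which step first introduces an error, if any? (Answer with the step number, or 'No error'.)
Step 3

Step 3 is incorrect due to a wrong trig function.
The step shows: (θ*sin(θ) + sin(θ)/2)/sqrt(θ)
The correct value should be: (θ*cos(θ) + sin(θ)/2)/sqrt(θ)

Explanation: cos(θ) was incorrectly written as sin(θ): the term (θ*cos(θ) + sin(θ)/2)/sqrt(θ) was incorrectly written as (θ*sin(θ) + sin(θ)/2)/sqrt(θ)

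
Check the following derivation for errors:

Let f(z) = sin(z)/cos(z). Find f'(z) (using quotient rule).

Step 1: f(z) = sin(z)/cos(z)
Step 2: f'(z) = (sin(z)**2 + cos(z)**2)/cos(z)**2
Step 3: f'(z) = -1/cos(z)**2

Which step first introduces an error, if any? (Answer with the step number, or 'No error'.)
Step 3

Step 3 is incorrect due to a sign flip.
The step shows: -1/cos(z)**2
The correct value should be: cos(z)**(-2)

Explanation: The sign of the whole expression was flipped: the term cos(z)**(-2) was incorrectly written as -1/cos(z)**2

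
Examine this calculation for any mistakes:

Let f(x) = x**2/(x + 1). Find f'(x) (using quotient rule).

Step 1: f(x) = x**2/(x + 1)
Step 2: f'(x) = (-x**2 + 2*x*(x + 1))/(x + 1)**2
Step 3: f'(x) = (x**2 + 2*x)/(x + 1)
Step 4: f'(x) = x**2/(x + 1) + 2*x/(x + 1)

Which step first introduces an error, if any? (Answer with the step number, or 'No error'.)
Step 3

Step 3 is incorrect due to a wrong exponent.
The step shows: (x**2 + 2*x)/(x + 1)
The correct value should be: (x**2 + 2*x)/(x + 1)**2

Explanation: The exponent -2 on x + 1 was incorrectly written as -1: the term (x**2 + 2*x)/(x + 1)**2 was incorrectly written as (x**2 + 2*x)/(x + 1)
The later steps are derived from this incorrect expression, so the error originates in Step 3.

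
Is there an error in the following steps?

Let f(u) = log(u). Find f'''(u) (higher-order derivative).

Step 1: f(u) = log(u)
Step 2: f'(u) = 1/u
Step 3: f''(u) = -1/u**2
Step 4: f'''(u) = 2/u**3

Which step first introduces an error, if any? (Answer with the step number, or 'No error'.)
No error

All steps in this derivation are correct.
The final answer f'''(u) = 2/u**3 is valid.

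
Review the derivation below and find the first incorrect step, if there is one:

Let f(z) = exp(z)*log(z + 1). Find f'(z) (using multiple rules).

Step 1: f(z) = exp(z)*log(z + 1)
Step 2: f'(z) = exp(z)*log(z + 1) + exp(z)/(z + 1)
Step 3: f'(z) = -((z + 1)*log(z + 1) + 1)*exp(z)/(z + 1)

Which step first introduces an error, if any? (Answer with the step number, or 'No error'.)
Step 3

Step 3 is incorrect due to a sign flip.
The step shows: -((z + 1)*log(z + 1) + 1)*exp(z)/(z + 1)
The correct value should be: ((z + 1)*log(z + 1) + 1)*exp(z)/(z + 1)

Explanation: The sign of the whole expression was flipped: the term ((z + 1)*log(z + 1) + 1)*exp(z)/(z + 1) was incorrectly written as -((z + 1)*log(z + 1) + 1)*exp(z)/(z + 1)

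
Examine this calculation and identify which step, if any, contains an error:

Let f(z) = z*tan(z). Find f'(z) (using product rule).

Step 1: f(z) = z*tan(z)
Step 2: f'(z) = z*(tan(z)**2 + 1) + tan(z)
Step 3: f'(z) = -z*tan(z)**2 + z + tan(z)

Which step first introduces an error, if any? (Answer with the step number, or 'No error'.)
Step 3

Step 3 is incorrect due to a sign flip.
The step shows: -z*tan(z)**2 + z + tan(z)
The correct value should be: z*tan(z)**2 + z + tan(z)

Explanation: The sign of one term was flipped: the term z*tan(z)**2 was incorrectly written as -z*tan(z)**2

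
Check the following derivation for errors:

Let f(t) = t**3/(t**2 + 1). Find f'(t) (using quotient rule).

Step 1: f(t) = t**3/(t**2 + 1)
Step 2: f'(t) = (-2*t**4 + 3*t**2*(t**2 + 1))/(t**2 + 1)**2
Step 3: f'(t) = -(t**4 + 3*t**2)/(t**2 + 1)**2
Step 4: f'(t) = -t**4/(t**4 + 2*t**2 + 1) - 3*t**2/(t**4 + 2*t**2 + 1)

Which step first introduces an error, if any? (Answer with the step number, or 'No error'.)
Step 3

Step 3 is incorrect due to a sign flip.
The step shows: -(t**4 + 3*t**2)/(t**2 + 1)**2
The correct value should be: (t**4 + 3*t**2)/(t**2 + 1)**2

Explanation: The sign of the whole expression was flipped: the term (t**4 + 3*t**2)/(t**2 + 1)**2 was incorrectly written as -(t**4 + 3*t**2)/(t**2 + 1)**2
The later steps are derived from this incorrect expression, so the error originates in Step 3.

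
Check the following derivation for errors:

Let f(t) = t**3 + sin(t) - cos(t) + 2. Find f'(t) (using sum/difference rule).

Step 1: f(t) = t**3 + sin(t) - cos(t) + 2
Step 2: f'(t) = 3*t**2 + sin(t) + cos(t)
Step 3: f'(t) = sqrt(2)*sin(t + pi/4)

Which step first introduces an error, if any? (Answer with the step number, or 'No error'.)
Step 3

Step 3 is incorrect due to a dropped term.
The step shows: sqrt(2)*sin(t + pi/4)
The correct value should be: 3*t**2 + sqrt(2)*sin(t + pi/4)

Explanation: A term was dropped: the term 3*t**2 was incorrectly omitted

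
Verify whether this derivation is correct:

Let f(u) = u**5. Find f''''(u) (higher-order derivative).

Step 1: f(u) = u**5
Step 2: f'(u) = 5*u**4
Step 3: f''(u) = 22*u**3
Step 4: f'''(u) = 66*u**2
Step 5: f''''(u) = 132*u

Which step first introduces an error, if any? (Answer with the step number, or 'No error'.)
Step 3

Step 3 is incorrect due to a wrong coefficient.
The step shows: 22*u**3
The correct value should be: 20*u**3

Explanation: The coefficient 20 was incorrectly written as 22: the term 20*u**3 was incorrectly written as 22*u**3
The later steps are derived from this incorrect expression, so the error originates in Step 3.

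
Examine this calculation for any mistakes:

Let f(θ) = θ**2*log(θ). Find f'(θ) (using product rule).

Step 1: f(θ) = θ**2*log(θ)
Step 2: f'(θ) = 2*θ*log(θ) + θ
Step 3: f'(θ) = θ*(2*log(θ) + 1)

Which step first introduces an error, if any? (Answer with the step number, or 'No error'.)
No error

All steps in this derivation are correct.
The final answer f'(θ) = θ*(2*log(θ) + 1) is valid.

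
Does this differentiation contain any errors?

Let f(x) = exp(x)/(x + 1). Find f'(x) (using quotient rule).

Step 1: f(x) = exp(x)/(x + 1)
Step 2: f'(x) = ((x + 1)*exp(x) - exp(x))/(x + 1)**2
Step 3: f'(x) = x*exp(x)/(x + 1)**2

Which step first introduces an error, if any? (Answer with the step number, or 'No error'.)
No error

All steps in this derivation are correct.
The final answer f'(x) = x*exp(x)/(x + 1)**2 is valid.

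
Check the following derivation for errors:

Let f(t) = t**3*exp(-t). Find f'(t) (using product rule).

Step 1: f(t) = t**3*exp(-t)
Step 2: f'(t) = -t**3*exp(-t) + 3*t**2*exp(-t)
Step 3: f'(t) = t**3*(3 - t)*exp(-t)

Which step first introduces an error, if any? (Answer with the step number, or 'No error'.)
Step 3

Step 3 is incorrect due to a wrong exponent.
The step shows: t**3*(3 - t)*exp(-t)
The correct value should be: t**2*(3 - t)*exp(-t)

Explanation: The exponent 2 on t was incorrectly written as 3: the term t**2*(3 - t)*exp(-t) was incorrectly written as t**3*(3 - t)*exp(-t)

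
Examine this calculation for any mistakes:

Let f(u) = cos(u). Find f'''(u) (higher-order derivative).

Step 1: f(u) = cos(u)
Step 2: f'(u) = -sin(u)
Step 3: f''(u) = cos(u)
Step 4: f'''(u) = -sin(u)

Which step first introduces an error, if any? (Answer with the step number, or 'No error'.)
Step 3

Step 3 is incorrect due to a sign flip.
The step shows: cos(u)
The correct value should be: -cos(u)

Explanation: The sign of the whole expression was flipped: the term -cos(u) was incorrectly written as cos(u)
The later steps are derived from this incorrect expression, so the error originates in Step 3.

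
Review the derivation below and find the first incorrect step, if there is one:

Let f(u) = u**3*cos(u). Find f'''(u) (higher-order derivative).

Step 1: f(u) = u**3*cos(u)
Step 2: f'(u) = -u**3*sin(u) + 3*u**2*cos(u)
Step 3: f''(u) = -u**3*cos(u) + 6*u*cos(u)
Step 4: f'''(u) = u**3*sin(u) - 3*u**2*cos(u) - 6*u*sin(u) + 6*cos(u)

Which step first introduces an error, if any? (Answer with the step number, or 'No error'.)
Step 3

Step 3 is incorrect due to a dropped term.
The step shows: -u**3*cos(u) + 6*u*cos(u)
The correct value should be: -u**3*cos(u) - 6*u**2*sin(u) + 6*u*cos(u)

Explanation: A term was dropped: the term -6*u**2*sin(u) was incorrectly omitted
The later steps are derived from this incorrect expression, so the error originates in Step 3.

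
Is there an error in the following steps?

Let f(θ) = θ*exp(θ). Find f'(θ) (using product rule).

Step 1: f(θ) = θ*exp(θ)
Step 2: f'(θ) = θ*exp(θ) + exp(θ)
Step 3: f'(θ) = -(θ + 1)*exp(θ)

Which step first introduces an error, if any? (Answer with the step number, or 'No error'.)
Step 3

Step 3 is incorrect due to a sign flip.
The step shows: -(θ + 1)*exp(θ)
The correct value should be: (θ + 1)*exp(θ)

Explanation: The sign of the whole expression was flipped: the term (θ + 1)*exp(θ) was incorrectly written as -(θ + 1)*exp(θ)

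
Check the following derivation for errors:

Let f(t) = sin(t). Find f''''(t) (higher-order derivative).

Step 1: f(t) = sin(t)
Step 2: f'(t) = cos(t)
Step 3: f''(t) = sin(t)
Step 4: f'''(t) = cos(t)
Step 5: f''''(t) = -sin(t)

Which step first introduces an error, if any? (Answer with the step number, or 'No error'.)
Step 3

Step 3 is incorrect due to a sign flip.
The step shows: sin(t)
The correct value should be: -sin(t)

Explanation: The sign of the whole expression was flipped: the term -sin(t) was incorrectly written as sin(t)
The later steps are derived from this incorrect expression, so the error originates in Step 3.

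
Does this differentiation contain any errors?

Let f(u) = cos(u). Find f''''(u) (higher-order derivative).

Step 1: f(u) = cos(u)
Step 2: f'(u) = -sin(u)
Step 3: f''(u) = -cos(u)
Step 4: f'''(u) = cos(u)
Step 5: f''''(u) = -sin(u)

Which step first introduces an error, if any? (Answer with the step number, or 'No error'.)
Step 4

Step 4 is incorrect due to a wrong trig function.
The step shows: cos(u)
The correct value should be: sin(u)

Explanation: sin(u) was incorrectly written as cos(u): the term sin(u) was incorrectly written as cos(u)
The later steps are derived from this incorrect expression, so the error originates in Step 4.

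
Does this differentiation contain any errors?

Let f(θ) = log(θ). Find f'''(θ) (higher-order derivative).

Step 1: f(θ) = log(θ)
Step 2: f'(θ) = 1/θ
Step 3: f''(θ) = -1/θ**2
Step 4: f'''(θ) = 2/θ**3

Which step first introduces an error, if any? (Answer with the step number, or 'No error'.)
No error

All steps in this derivation are correct.
The final answer f'''(θ) = 2/θ**3 is valid.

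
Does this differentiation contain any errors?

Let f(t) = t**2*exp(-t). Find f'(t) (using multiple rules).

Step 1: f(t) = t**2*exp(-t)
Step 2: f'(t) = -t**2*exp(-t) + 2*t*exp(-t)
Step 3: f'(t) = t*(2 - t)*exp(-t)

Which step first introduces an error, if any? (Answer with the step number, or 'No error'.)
No error

All steps in this derivation are correct.
The final answer f'(t) = t*(2 - t)*exp(-t) is valid.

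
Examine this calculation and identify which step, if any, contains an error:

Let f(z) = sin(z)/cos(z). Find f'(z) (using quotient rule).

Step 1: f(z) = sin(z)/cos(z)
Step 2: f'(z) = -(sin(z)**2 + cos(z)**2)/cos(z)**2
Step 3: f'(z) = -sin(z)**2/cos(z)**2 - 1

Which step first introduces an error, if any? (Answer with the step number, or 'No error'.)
Step 2

Step 2 is incorrect due to a sign flip.
The step shows: -(sin(z)**2 + cos(z)**2)/cos(z)**2
The correct value should be: (sin(z)**2 + cos(z)**2)/cos(z)**2

Explanation: The sign of the whole expression was flipped: the term (sin(z)**2 + cos(z)**2)/cos(z)**2 was incorrectly written as -(sin(z)**2 + cos(z)**2)/cos(z)**2
The later steps are derived from this incorrect expression, so the error originates in Step 2.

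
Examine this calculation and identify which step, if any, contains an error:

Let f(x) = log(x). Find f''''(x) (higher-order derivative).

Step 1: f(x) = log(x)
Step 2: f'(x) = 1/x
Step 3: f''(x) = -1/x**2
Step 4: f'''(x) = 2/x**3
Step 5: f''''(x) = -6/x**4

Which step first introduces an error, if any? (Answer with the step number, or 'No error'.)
No error

All steps in this derivation are correct.
The final answer f''''(x) = -6/x**4 is valid.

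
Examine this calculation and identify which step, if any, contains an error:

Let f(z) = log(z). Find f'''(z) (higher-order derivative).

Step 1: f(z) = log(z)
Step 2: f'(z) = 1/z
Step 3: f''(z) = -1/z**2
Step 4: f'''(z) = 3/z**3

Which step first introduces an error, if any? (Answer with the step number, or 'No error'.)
Step 4

Step 4 is incorrect due to a wrong coefficient.
The step shows: 3/z**3
The correct value should be: 2/z**3

Explanation: The coefficient 2 was incorrectly written as 3: the term 2/z**3 was incorrectly written as 3/z**3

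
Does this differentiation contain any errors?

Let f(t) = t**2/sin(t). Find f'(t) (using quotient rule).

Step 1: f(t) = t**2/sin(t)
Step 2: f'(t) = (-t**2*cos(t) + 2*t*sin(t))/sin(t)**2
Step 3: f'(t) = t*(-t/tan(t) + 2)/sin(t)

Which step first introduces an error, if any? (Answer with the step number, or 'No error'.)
No error

All steps in this derivation are correct.
The final answer f'(t) = t*(-t/tan(t) + 2)/sin(t) is valid.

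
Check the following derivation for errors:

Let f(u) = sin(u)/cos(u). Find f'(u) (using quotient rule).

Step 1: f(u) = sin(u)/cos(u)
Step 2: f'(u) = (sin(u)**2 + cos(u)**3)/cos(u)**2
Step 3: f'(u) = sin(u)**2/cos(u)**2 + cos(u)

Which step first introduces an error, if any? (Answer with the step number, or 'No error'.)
Step 2

Step 2 is incorrect due to a wrong exponent.
The step shows: (sin(u)**2 + cos(u)**3)/cos(u)**2
The correct value should be: (sin(u)**2 + cos(u)**2)/cos(u)**2

Explanation: The exponent 2 on cos(u) was incorrectly written as 3: the term (sin(u)**2 + cos(u)**2)/cos(u)**2 was incorrectly written as (sin(u)**2 + cos(u)**3)/cos(u)**2
The later steps are derived from this incorrect expression, so the error originates in Step 2.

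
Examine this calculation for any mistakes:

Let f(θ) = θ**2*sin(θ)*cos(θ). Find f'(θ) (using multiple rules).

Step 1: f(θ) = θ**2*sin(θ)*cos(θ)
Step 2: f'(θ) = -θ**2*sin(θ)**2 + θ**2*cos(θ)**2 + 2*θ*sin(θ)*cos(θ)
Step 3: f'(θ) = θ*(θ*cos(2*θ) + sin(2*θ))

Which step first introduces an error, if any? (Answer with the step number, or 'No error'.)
No error

All steps in this derivation are correct.
The final answer f'(θ) = θ*(θ*cos(2*θ) + sin(2*θ)) is valid.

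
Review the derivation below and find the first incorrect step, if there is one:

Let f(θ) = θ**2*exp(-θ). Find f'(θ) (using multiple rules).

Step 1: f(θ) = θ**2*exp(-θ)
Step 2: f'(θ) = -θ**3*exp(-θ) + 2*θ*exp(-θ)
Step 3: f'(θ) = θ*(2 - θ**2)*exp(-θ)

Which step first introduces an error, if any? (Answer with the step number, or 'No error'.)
Step 2

Step 2 is incorrect due to a wrong exponent.
The step shows: -θ**3*exp(-θ) + 2*θ*exp(-θ)
The correct value should be: -θ**2*exp(-θ) + 2*θ*exp(-θ)

Explanation: The exponent 2 on θ was incorrectly written as 3: the term -θ**2*exp(-θ) was incorrectly written as -θ**3*exp(-θ)
The later steps are derived from this incorrect expression, so the error originates in Step 2.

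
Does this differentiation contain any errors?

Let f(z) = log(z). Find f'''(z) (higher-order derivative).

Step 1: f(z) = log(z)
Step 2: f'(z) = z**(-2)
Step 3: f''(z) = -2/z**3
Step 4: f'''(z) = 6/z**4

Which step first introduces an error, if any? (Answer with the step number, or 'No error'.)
Step 2

Step 2 is incorrect due to a wrong exponent.
The step shows: z**(-2)
The correct value should be: 1/z

Explanation: The exponent -1 on z was incorrectly written as -2: the term 1/z was incorrectly written as z**(-2)
The later steps are derived from this incorrect expression, so the error originates in Step 2.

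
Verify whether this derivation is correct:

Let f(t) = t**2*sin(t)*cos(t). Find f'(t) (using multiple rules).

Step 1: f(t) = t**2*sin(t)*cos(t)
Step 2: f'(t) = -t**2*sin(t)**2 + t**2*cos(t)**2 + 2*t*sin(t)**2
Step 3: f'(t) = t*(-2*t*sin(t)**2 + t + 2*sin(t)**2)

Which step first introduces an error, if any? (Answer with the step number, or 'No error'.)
Step 2

Step 2 is incorrect due to a wrong trig function.
The step shows: -t**2*sin(t)**2 + t**2*cos(t)**2 + 2*t*sin(t)**2
The correct value should be: -t**2*sin(t)**2 + t**2*cos(t)**2 + 2*t*sin(t)*cos(t)

Explanation: cos(t) was incorrectly written as sin(t): the term 2*t*sin(t)*cos(t) was incorrectly written as 2*t*sin(t)**2
The later steps are derived from this incorrect expression, so the error originates in Step 2.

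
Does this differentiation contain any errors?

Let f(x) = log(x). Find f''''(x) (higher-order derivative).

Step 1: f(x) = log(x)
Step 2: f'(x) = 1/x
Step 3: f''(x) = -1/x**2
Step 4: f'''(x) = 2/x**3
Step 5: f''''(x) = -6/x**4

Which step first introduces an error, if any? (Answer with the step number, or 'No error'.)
No error

All steps in this derivation are correct.
The final answer f''''(x) = -6/x**4 is valid.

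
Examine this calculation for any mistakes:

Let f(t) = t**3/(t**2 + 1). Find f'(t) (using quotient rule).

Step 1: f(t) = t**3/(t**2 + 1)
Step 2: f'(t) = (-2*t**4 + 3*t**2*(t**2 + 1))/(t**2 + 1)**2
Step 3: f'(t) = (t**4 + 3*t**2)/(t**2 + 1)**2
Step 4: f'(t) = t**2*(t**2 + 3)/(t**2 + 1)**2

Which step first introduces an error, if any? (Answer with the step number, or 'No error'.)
No error

All steps in this derivation are correct.
The final answer f'(t) = t**2*(t**2 + 3)/(t**2 + 1)**2 is valid.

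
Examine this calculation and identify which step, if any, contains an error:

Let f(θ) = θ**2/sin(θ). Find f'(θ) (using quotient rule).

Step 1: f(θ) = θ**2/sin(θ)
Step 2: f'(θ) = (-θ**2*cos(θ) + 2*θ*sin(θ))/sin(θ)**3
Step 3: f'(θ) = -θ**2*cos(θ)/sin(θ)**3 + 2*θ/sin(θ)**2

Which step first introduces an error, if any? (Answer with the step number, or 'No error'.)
Step 2

Step 2 is incorrect due to a wrong exponent.
The step shows: (-θ**2*cos(θ) + 2*θ*sin(θ))/sin(θ)**3
The correct value should be: (-θ**2*cos(θ) + 2*θ*sin(θ))/sin(θ)**2

Explanation: The exponent -2 on sin(θ) was incorrectly written as -3: the term (-θ**2*cos(θ) + 2*θ*sin(θ))/sin(θ)**2 was incorrectly written as (-θ**2*cos(θ) + 2*θ*sin(θ))/sin(θ)**3
The later steps are derived from this incorrect expression, so the error originates in Step 2.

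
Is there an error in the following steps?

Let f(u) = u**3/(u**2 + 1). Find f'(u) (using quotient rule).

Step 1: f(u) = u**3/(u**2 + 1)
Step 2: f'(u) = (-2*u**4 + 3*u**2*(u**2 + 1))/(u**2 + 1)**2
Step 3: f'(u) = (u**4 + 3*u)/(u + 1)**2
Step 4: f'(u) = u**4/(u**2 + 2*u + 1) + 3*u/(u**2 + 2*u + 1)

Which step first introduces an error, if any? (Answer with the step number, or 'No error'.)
Step 3

Step 3 is incorrect due to a wrong exponent.
The step shows: (u**4 + 3*u)/(u + 1)**2
The correct value should be: (u**4 + 3*u**2)/(u**2 + 1)**2

Explanation: The exponent 2 on u was incorrectly written as 1: the term (u**4 + 3*u**2)/(u**2 + 1)**2 was incorrectly written as (u**4 + 3*u)/(u + 1)**2
The later steps are derived from this incorrect expression, so the error originates in Step 3.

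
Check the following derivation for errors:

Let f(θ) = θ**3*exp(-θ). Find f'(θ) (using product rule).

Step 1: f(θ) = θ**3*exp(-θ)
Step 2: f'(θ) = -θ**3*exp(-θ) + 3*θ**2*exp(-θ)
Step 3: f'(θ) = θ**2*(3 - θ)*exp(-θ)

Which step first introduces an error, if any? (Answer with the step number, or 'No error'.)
No error

All steps in this derivation are correct.
The final answer f'(θ) = θ**2*(3 - θ)*exp(-θ) is valid.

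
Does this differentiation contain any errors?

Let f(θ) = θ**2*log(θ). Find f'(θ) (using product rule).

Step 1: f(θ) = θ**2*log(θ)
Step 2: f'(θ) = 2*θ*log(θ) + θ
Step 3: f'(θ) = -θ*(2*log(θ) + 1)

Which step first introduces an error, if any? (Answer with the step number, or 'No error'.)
Step 3

Step 3 is incorrect due to a sign flip.
The step shows: -θ*(2*log(θ) + 1)
The correct value should be: θ*(2*log(θ) + 1)

Explanation: The sign of the whole expression was flipped: the term θ*(2*log(θ) + 1) was incorrectly written as -θ*(2*log(θ) + 1)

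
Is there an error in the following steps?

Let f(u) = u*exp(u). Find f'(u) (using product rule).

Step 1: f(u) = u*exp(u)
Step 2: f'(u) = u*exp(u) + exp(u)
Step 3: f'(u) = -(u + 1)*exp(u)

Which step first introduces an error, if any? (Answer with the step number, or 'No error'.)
Step 3

Step 3 is incorrect due to a sign flip.
The step shows: -(u + 1)*exp(u)
The correct value should be: (u + 1)*exp(u)

Explanation: The sign of the whole expression was flipped: the term (u + 1)*exp(u) was incorrectly written as -(u + 1)*exp(u)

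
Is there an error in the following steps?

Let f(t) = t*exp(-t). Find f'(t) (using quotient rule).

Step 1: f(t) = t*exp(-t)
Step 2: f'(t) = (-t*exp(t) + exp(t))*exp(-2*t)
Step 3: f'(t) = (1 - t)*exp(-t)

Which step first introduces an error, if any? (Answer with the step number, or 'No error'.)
No error

All steps in this derivation are correct.
The final answer f'(t) = (1 - t)*exp(-t) is valid.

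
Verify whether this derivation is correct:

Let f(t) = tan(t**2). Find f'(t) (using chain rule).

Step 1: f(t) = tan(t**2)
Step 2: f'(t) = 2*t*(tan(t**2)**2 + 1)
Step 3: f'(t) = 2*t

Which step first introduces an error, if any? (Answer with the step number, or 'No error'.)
Step 3

Step 3 is incorrect due to a dropped term.
The step shows: 2*t
The correct value should be: 2*t*tan(t**2)**2 + 2*t

Explanation: A term was dropped: the term 2*t*tan(t**2)**2 was incorrectly omitted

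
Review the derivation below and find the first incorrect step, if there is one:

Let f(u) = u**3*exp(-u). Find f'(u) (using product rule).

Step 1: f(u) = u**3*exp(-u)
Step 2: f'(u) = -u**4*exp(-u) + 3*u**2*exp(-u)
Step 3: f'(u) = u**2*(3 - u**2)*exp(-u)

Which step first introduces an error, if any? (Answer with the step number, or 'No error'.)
Step 2

Step 2 is incorrect due to a wrong exponent.
The step shows: -u**4*exp(-u) + 3*u**2*exp(-u)
The correct value should be: -u**3*exp(-u) + 3*u**2*exp(-u)

Explanation: The exponent 3 on u was incorrectly written as 4: the term -u**3*exp(-u) was incorrectly written as -u**4*exp(-u)
The later steps are derived from this incorrect expression, so the error originates in Step 2.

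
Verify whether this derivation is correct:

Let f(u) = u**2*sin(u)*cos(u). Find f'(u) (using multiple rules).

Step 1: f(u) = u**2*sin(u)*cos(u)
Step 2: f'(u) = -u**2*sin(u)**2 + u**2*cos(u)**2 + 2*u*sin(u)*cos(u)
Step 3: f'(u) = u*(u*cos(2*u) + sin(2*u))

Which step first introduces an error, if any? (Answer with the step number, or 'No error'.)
No error

All steps in this derivation are correct.
The final answer f'(u) = u*(u*cos(2*u) + sin(2*u)) is valid.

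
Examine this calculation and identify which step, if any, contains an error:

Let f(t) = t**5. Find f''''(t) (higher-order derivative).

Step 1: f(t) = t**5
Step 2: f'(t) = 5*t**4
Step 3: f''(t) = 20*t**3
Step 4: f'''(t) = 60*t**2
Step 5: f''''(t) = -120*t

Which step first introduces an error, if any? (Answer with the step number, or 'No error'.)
Step 5

Step 5 is incorrect due to a sign flip.
The step shows: -120*t
The correct value should be: 120*t

Explanation: The sign of the whole expression was flipped: the term 120*t was incorrectly written as -120*t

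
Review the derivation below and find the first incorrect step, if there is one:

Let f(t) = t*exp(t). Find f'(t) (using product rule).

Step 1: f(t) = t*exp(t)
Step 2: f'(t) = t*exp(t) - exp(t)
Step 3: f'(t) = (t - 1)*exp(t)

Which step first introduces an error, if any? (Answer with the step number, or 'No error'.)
Step 2

Step 2 is incorrect due to a sign flip.
The step shows: t*exp(t) - exp(t)
The correct value should be: t*exp(t) + exp(t)

Explanation: The sign of one term was flipped: the term exp(t) was incorrectly written as -exp(t)
The later steps are derived from this incorrect expression, so the error originates in Step 2.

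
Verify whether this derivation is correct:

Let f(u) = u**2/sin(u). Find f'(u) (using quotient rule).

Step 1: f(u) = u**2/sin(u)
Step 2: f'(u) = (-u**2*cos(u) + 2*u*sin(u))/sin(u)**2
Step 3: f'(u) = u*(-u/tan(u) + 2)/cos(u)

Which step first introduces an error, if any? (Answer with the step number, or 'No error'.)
Step 3

Step 3 is incorrect due to a wrong trig function.
The step shows: u*(-u/tan(u) + 2)/cos(u)
The correct value should be: u*(-u/tan(u) + 2)/sin(u)

Explanation: sin(u) was incorrectly written as cos(u): the term u*(-u/tan(u) + 2)/sin(u) was incorrectly written as u*(-u/tan(u) + 2)/cos(u)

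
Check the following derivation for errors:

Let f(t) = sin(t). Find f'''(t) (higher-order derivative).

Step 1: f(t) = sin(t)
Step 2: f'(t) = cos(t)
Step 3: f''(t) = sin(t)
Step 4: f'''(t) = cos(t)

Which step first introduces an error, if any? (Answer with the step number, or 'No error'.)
Step 3

Step 3 is incorrect due to a sign flip.
The step shows: sin(t)
The correct value should be: -sin(t)

Explanation: The sign of the whole expression was flipped: the term -sin(t) was incorrectly written as sin(t)
The later steps are derived from this incorrect expression, so the error originates in Step 3.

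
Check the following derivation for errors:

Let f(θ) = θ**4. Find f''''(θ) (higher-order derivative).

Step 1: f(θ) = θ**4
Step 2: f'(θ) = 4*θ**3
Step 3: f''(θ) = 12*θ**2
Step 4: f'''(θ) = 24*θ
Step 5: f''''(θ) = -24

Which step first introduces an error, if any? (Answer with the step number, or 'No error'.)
Step 5

Step 5 is incorrect due to a sign flip.
The step shows: -24
The correct value should be: 24

Explanation: The sign of the whole expression was flipped: the term 24 was incorrectly written as -24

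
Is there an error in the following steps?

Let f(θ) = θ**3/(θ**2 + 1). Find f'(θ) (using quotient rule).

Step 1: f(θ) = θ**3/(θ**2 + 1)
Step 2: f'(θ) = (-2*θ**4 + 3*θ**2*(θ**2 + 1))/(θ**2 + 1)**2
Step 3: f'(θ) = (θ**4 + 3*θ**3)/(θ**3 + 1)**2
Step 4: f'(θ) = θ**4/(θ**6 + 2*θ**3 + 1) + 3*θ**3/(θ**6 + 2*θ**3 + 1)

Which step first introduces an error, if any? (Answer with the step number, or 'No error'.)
Step 3

Step 3 is incorrect due to a wrong exponent.
The step shows: (θ**4 + 3*θ**3)/(θ**3 + 1)**2
The correct value should be: (θ**4 + 3*θ**2)/(θ**2 + 1)**2

Explanation: The exponent 2 on θ was incorrectly written as 3: the term (θ**4 + 3*θ**2)/(θ**2 + 1)**2 was incorrectly written as (θ**4 + 3*θ**3)/(θ**3 + 1)**2
The later steps are derived from this incorrect expression, so the error originates in Step 3.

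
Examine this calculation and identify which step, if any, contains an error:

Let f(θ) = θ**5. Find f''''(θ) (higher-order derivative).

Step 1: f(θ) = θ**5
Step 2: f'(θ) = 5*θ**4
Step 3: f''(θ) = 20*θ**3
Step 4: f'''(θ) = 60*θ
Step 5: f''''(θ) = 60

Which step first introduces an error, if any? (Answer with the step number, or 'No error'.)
Step 4

Step 4 is incorrect due to a wrong exponent.
The step shows: 60*θ
The correct value should be: 60*θ**2

Explanation: The exponent 2 on θ was incorrectly written as 1: the term 60*θ**2 was incorrectly written as 60*θ
The later steps are derived from this incorrect expression, so the error originates in Step 4.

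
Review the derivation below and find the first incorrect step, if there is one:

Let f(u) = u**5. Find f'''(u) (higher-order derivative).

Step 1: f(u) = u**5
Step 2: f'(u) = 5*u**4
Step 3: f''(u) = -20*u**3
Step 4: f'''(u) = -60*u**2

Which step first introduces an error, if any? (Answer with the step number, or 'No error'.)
Step 3

Step 3 is incorrect due to a sign flip.
The step shows: -20*u**3
The correct value should be: 20*u**3

Explanation: The sign of the whole expression was flipped: the term 20*u**3 was incorrectly written as -20*u**3
The later steps are derived from this incorrect expression, so the error originates in Step 3.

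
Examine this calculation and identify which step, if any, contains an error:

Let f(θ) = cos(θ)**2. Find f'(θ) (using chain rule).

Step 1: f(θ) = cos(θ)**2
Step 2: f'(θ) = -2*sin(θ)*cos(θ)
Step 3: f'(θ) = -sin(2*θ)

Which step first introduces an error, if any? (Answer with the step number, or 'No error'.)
No error

All steps in this derivation are correct.
The final answer f'(θ) = -sin(2*θ) is valid.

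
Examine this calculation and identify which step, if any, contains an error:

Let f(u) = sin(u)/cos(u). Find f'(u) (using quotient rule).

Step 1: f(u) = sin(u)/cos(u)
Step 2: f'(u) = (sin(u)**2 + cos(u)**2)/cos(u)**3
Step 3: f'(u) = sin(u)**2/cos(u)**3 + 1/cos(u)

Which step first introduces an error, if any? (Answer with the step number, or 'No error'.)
Step 2

Step 2 is incorrect due to a wrong exponent.
The step shows: (sin(u)**2 + cos(u)**2)/cos(u)**3
The correct value should be: (sin(u)**2 + cos(u)**2)/cos(u)**2

Explanation: The exponent -2 on cos(u) was incorrectly written as -3: the term (sin(u)**2 + cos(u)**2)/cos(u)**2 was incorrectly written as (sin(u)**2 + cos(u)**2)/cos(u)**3
The later steps are derived from this incorrect expression, so the error originates in Step 2.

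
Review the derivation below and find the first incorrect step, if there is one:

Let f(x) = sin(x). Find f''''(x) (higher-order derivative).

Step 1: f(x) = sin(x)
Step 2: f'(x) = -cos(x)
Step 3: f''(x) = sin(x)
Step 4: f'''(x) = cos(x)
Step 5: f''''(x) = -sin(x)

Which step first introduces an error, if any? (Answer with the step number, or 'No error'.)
Step 2

Step 2 is incorrect due to a sign flip.
The step shows: -cos(x)
The correct value should be: cos(x)

Explanation: The sign of the whole expression was flipped: the term cos(x) was incorrectly written as -cos(x)
The later steps are derived from this incorrect expression, so the error originates in Step 2.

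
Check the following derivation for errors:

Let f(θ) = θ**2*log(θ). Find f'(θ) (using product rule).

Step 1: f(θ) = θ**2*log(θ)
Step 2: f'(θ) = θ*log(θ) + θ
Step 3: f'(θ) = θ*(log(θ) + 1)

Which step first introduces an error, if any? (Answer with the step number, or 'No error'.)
Step 2

Step 2 is incorrect due to a wrong coefficient.
The step shows: θ*log(θ) + θ
The correct value should be: 2*θ*log(θ) + θ

Explanation: The coefficient 2 was incorrectly written as 1: the term 2*θ*log(θ) was incorrectly written as θ*log(θ)
The later steps are derived from this incorrect expression, so the error originates in Step 2.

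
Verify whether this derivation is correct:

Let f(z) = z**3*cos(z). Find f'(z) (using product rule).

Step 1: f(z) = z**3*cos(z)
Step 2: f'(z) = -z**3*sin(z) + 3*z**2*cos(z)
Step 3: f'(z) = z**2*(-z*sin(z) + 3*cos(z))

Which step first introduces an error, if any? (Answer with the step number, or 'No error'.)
No error

All steps in this derivation are correct.
The final answer f'(z) = z**2*(-z*sin(z) + 3*cos(z)) is valid.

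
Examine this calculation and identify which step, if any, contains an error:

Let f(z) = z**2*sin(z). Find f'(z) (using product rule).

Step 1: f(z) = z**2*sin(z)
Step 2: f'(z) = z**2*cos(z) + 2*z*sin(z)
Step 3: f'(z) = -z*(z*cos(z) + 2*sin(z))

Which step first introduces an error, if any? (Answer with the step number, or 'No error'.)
Step 3

Step 3 is incorrect due to a sign flip.
The step shows: -z*(z*cos(z) + 2*sin(z))
The correct value should be: z*(z*cos(z) + 2*sin(z))

Explanation: The sign of the whole expression was flipped: the term z*(z*cos(z) + 2*sin(z)) was incorrectly written as -z*(z*cos(z) + 2*sin(z))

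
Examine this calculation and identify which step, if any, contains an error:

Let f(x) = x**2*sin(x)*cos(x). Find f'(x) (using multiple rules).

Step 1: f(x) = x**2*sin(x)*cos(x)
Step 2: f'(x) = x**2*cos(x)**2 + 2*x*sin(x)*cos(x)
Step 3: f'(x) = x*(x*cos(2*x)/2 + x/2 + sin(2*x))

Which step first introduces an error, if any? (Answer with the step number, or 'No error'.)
Step 2

Step 2 is incorrect due to a dropped term.
The step shows: x**2*cos(x)**2 + 2*x*sin(x)*cos(x)
The correct value should be: -x**2*sin(x)**2 + x**2*cos(x)**2 + 2*x*sin(x)*cos(x)

Explanation: A term was dropped: the term -x**2*sin(x)**2 was incorrectly omitted
The later steps are derived from this incorrect expression, so the error originates in Step 2.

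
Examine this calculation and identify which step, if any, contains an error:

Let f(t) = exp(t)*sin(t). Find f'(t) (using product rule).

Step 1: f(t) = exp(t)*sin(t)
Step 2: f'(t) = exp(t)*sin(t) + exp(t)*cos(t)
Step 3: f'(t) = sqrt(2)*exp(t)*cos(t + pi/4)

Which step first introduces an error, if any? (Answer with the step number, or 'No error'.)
Step 3

Step 3 is incorrect due to a wrong trig function.
The step shows: sqrt(2)*exp(t)*cos(t + pi/4)
The correct value should be: sqrt(2)*exp(t)*sin(t + pi/4)

Explanation: sin(t + pi/4) was incorrectly written as cos(t + pi/4): the term sqrt(2)*exp(t)*sin(t + pi/4) was incorrectly written as sqrt(2)*exp(t)*cos(t + pi/4)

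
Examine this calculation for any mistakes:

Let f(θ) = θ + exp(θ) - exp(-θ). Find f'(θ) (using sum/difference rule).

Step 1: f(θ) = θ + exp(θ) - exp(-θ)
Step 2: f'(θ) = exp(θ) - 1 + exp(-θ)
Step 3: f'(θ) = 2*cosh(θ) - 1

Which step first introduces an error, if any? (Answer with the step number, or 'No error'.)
Step 2

Step 2 is incorrect due to a sign flip.
The step shows: exp(θ) - 1 + exp(-θ)
The correct value should be: exp(θ) + 1 + exp(-θ)

Explanation: The sign of one term was flipped: the term 1 was incorrectly written as -1
The later steps are derived from this incorrect expression, so the error originates in Step 2.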